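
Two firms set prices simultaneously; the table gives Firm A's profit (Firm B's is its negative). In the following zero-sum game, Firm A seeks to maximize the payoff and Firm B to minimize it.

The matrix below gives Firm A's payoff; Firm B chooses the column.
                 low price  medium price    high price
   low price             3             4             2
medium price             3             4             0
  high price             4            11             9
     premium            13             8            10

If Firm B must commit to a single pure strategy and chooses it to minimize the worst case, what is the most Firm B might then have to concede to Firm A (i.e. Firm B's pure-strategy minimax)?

10

The worst case (largest entry) in each column is low price: 13, medium price: 11, high price: 10.
The best (smallest) of these is 10.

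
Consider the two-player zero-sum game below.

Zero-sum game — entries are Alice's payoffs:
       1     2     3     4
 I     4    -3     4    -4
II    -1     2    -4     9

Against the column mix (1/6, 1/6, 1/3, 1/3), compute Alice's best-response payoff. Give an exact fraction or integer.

11/6

I: (4)·(1/6) + (-3)·(1/6) + (4)·(1/3) + (-4)·(1/3) = 1/6.
II: (-1)·(1/6) + (2)·(1/6) + (-4)·(1/3) + (9)·(1/3) = 11/6.
The best pure response is II with expected payoff 11/6.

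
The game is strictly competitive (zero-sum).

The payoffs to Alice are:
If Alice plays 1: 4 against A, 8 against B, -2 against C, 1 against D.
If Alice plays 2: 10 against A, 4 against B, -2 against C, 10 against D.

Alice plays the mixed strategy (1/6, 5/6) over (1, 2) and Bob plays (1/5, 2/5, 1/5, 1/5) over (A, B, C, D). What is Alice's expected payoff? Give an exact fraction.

Against (1/5, 2/5, 1/5, 1/5), each row's expected payoff is 1: 19/5; 2: 26/5.
Taking the (1/6, 5/6)-weighted average: (1/6)·(19/5) + (5/6)·(26/5) = 149/30.

149/30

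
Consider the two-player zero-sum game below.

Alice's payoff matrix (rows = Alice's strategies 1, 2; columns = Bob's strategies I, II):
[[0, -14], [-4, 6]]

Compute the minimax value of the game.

Row minima are -14 and -4, so Alice's maximin is -4; column maxima are 0 and 6, so Bob's minimax is 0. These differ, so the equilibrium is in mixed strategies.
Let Alice play 1 with probability p. Bob is indifferent when −4(1−p) = −14p + 6(1−p), giving p = 5/12.
Let Bob play I with probability q. Alice is indifferent when −14(1−q) = −4q + 6(1−q), giving q = 5/6.
The value is 0·(5/6) + (-14)·(1/6) = -7/3.

-7/3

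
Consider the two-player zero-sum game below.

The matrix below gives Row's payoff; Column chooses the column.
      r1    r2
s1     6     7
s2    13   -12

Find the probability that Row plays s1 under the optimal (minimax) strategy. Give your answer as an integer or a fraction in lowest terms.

25/26

Row minima are 6 and -12, so Row's maximin is 6; column maxima are 13 and 7, so Column's minimax is 7. These differ, so the equilibrium is in mixed strategies.
Let Row play s1 with probability p. Column is indifferent when 6p + 13(1−p) = 7p − 12(1−p), giving p = 25/26.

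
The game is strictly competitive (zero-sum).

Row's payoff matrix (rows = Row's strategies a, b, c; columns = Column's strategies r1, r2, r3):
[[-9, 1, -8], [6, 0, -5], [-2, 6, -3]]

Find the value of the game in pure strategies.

-3

Row minima: -9, -5, -3 → Row's maximin is -3.
Column maxima: 6, 6, -3 → Column's minimax is -3.
They coincide at (c, r3), so the value is -3.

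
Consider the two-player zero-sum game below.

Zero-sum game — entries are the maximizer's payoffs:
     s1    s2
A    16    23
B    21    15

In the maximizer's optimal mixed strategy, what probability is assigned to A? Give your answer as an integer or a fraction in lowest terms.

6/13

Row minima are 16 and 15, so the maximizer's maximin is 16; column maxima are 21 and 23, so the minimizer's minimax is 21. These differ, so the equilibrium is in mixed strategies.
Let the maximizer play A with probability p. The minimizer is indifferent when 16p + 21(1−p) = 23p + 15(1−p), giving p = 6/13.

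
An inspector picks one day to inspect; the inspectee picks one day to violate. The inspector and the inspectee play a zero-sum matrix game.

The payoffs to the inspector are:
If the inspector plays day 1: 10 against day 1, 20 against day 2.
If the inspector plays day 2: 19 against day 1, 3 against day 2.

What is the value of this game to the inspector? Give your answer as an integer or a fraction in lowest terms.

Row minima are 10 and 3, so the inspector's maximin is 10; column maxima are 19 and 20, so the inspectee's minimax is 19. These differ, so the equilibrium is in mixed strategies.
Let the inspector play day 1 with probability p. The inspectee is indifferent when 10p + 19(1−p) = 20p + 3(1−p), giving p = 8/13.
Let the inspectee play day 1 with probability q. The inspector is indifferent when 10q + 20(1−q) = 19q + 3(1−q), giving q = 17/26.
The value is 10·(17/26) + (20)·(9/26) = 175/13.

175/13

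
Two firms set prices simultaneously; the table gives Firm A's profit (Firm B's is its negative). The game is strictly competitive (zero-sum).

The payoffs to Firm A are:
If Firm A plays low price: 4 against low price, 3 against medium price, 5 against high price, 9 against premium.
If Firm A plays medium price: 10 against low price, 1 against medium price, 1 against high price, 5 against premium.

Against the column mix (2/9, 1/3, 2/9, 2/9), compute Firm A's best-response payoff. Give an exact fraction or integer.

low price: (4)·(2/9) + (3)·(1/3) + (5)·(2/9) + (9)·(2/9) = 5.
medium price: (10)·(2/9) + (1)·(1/3) + (1)·(2/9) + (5)·(2/9) = 35/9.
The best pure response is low price with expected payoff 5.

5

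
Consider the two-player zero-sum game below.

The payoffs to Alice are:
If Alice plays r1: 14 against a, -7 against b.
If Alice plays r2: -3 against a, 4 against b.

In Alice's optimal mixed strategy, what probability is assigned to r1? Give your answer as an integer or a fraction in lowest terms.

Row minima are -7 and -3, so Alice's maximin is -3; column maxima are 14 and 4, so Bob's minimax is 4. These differ, so the equilibrium is in mixed strategies.
Let Alice play r1 with probability p. Bob is indifferent when 14p − 3(1−p) = −7p + 4(1−p), giving p = 1/4.

1/4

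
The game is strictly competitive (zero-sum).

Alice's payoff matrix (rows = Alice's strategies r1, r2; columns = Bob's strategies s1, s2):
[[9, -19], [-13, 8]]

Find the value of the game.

Row minima are -19 and -13, so Alice's maximin is -13; column maxima are 9 and 8, so Bob's minimax is 8. These differ, so the equilibrium is in mixed strategies.
Let Alice play r1 with probability p. Bob is indifferent when 9p − 13(1−p) = −19p + 8(1−p), giving p = 3/7.
Let Bob play s1 with probability q. Alice is indifferent when 9q − 19(1−q) = −13q + 8(1−q), giving q = 27/49.
The value is 9·(27/49) + (-19)·(22/49) = -25/7.

-25/7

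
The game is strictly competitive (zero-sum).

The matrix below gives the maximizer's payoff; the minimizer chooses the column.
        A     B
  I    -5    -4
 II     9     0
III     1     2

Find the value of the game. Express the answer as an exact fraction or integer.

Row I is strictly dominated by row III, so the maximizer never plays it.
The remaining 2×2 game on (II, III) × (A, B) has no saddle point. Let the maximizer play II with probability p; indifference gives 9p + (1−p) = 2(1−p), so p = 1/10.
Similarly the minimizer's optimal q on A is 1/5, and the value is 9·(1/5) + (0)·(4/5) = 9/5.

9/5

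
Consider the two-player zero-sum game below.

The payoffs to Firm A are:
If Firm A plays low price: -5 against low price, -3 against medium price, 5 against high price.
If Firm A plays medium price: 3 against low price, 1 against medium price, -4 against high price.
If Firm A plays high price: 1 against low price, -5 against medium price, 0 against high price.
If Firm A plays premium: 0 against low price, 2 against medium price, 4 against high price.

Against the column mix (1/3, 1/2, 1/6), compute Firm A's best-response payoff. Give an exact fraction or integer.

5/3

low price: (-5)·(1/3) + (-3)·(1/2) + (5)·(1/6) = -7/3.
medium price: (3)·(1/3) + (1)·(1/2) + (-4)·(1/6) = 5/6.
high price: (1)·(1/3) + (-5)·(1/2) + (0)·(1/6) = -13/6.
premium: (0)·(1/3) + (2)·(1/2) + (4)·(1/6) = 5/3.
The best pure response is premium with expected payoff 5/3.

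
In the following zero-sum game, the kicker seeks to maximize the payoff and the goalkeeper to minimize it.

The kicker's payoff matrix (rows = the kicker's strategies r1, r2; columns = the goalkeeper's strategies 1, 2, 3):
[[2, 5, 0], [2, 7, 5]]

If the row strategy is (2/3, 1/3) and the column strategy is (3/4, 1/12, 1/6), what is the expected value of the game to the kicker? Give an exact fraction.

9/4

Against (3/4, 1/12, 1/6), each row's expected payoff is r1: 23/12; r2: 35/12.
Taking the (2/3, 1/3)-weighted average: (2/3)·(23/12) + (1/3)·(35/12) = 9/4.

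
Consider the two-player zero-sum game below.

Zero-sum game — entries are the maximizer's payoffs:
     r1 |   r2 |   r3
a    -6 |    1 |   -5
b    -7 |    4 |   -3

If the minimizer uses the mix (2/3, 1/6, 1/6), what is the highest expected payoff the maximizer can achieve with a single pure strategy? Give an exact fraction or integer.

-9/2

a: (-6)·(2/3) + (1)·(1/6) + (-5)·(1/6) = -14/3.
b: (-7)·(2/3) + (4)·(1/6) + (-3)·(1/6) = -9/2.
The best pure response is b with expected payoff -9/2.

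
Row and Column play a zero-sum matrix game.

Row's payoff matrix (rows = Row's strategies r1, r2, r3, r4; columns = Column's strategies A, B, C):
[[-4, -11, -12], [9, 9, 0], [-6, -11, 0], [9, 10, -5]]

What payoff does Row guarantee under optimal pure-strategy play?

Row minima: -12, 0, -11, -5 → Row's maximin is 0.
Column maxima: 9, 10, 0 → Column's minimax is 0.
They coincide at (r2, C), so the value is 0.

0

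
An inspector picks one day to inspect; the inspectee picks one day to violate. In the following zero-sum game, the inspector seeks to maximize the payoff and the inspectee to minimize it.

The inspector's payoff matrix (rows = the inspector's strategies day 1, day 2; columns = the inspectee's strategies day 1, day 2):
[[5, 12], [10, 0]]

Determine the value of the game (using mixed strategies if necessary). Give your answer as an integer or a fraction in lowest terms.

Row minima are 5 and 0, so the inspector's maximin is 5; column maxima are 10 and 12, so the inspectee's minimax is 10. These differ, so the equilibrium is in mixed strategies.
Let the inspector play day 1 with probability p. The inspectee is indifferent when 5p + 10(1−p) = 12p, giving p = 10/17.
Let the inspectee play day 1 with probability q. The inspector is indifferent when 5q + 12(1−q) = 10q, giving q = 12/17.
The value is 5·(12/17) + (12)·(5/17) = 120/17.

120/17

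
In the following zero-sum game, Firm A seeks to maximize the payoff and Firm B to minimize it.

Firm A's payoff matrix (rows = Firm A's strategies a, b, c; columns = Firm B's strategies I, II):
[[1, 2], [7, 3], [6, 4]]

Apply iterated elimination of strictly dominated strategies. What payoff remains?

4

Row a is strictly dominated by row b (7>1, 3>2); eliminate a.
Column I is strictly dominated by II for Firm B (3<7, 4<6); eliminate I.
Row b is strictly dominated by row c (4>3); eliminate b.
Only (c, II) remains, with payoff 4.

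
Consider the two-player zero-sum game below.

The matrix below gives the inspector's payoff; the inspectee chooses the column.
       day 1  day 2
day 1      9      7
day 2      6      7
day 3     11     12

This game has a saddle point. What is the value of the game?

11

Row minima: 7, 6, 11 → the inspector's maximin is 11.
Column maxima: 11, 12 → the inspectee's minimax is 11.
They coincide at (day 3, day 1), so the value is 11.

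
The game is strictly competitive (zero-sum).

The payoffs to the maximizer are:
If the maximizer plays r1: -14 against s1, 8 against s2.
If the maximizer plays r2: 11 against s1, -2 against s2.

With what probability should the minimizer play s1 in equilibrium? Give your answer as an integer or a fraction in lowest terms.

2/7

Row minima are -14 and -2, so the maximizer's maximin is -2; column maxima are 11 and 8, so the minimizer's minimax is 8. These differ, so the equilibrium is in mixed strategies.
Let the minimizer play s1 with probability q. The maximizer is indifferent when −14q + 8(1−q) = 11q − 2(1−q), giving q = 2/7.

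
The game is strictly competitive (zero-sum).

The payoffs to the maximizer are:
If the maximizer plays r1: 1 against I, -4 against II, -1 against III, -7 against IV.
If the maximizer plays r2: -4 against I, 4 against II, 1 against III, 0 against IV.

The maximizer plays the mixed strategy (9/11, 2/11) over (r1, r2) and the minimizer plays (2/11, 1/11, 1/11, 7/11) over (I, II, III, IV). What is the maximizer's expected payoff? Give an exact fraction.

Against (2/11, 1/11, 1/11, 7/11), each row's expected payoff is r1: -52/11; r2: -3/11.
Taking the (9/11, 2/11)-weighted average: (9/11)·(-52/11) + (2/11)·(-3/11) = -474/121.

-474/121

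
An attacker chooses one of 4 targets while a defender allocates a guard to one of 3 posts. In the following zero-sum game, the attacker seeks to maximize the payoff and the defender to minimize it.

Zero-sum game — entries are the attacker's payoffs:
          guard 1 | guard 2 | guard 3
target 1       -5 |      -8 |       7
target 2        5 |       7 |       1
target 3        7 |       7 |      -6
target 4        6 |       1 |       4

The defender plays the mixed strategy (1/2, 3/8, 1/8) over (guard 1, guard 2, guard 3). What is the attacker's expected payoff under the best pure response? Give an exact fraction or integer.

43/8

target 1: (-5)·(1/2) + (-8)·(3/8) + (7)·(1/8) = -37/8.
target 2: (5)·(1/2) + (7)·(3/8) + (1)·(1/8) = 21/4.
target 3: (7)·(1/2) + (7)·(3/8) + (-6)·(1/8) = 43/8.
target 4: (6)·(1/2) + (1)·(3/8) + (4)·(1/8) = 31/8.
The best pure response is target 3 with expected payoff 43/8.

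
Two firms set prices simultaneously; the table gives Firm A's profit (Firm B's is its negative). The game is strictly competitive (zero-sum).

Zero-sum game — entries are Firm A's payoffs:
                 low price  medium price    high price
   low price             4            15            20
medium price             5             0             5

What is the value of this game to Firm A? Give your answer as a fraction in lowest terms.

75/16

Column high price is strictly dominated by medium price for Firm B (it gives Firm A more in every row).
The remaining 2×2 game on (low price, medium price) × (low price, medium price) has no saddle point. Let Firm A play low price with probability p; indifference gives 4p + 5(1−p) = 15p, so p = 5/16.
Similarly Firm B's optimal q on low price is 15/16, and the value is 4·(15/16) + (15)·(1/16) = 75/16.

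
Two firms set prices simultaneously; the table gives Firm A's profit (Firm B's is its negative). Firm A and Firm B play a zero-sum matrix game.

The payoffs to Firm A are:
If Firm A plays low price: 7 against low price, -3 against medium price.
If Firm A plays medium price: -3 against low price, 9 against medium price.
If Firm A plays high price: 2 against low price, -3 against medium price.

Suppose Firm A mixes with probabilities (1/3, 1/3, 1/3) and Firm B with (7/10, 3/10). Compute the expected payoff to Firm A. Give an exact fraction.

17/10

Against (7/10, 3/10), each row's expected payoff is low price: 4; medium price: 3/5; high price: 1/2.
Taking the (1/3, 1/3, 1/3)-weighted average: (1/3)·(4) + (1/3)·(3/5) + (1/3)·(1/2) = 17/10.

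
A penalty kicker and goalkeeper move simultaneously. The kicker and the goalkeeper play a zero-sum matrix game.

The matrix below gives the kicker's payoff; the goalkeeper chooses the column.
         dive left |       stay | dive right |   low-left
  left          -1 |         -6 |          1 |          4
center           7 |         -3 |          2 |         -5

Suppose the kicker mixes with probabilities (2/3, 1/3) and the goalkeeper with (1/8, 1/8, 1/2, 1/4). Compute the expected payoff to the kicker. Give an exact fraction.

1/2

Against (1/8, 1/8, 1/2, 1/4), each row's expected payoff is left: 5/8; center: 1/4.
Taking the (2/3, 1/3)-weighted average: (2/3)·(5/8) + (1/3)·(1/4) = 1/2.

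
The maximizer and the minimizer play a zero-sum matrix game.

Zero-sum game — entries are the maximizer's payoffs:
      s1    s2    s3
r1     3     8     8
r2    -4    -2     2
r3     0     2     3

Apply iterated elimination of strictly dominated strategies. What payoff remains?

3

Row r3 is strictly dominated by row r1 (3>0, 8>2, 8>3); eliminate r3.
Row r2 is strictly dominated by row r1 (3>-4, 8>-2, 8>2); eliminate r2.
Column s2 is strictly dominated by s1 for the minimizer (3<8); eliminate s2.
Column s3 is strictly dominated by s1 for the minimizer (3<8); eliminate s3.
Only (r1, s1) remains, with payoff 3.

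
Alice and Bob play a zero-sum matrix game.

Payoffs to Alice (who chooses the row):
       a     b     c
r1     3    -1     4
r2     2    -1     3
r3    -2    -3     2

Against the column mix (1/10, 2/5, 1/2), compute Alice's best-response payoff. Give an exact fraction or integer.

r1: (3)·(1/10) + (-1)·(2/5) + (4)·(1/2) = 19/10.
r2: (2)·(1/10) + (-1)·(2/5) + (3)·(1/2) = 13/10.
r3: (-2)·(1/10) + (-3)·(2/5) + (2)·(1/2) = -2/5.
The best pure response is r1 with expected payoff 19/10.

19/10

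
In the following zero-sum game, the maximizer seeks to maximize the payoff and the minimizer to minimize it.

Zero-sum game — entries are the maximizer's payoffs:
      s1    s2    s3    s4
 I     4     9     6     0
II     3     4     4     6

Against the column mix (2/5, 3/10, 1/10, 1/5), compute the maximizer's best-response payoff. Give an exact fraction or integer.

I: (4)·(2/5) + (9)·(3/10) + (6)·(1/10) + (0)·(1/5) = 49/10.
II: (3)·(2/5) + (4)·(3/10) + (4)·(1/10) + (6)·(1/5) = 4.
The best pure response is I with expected payoff 49/10.

49/10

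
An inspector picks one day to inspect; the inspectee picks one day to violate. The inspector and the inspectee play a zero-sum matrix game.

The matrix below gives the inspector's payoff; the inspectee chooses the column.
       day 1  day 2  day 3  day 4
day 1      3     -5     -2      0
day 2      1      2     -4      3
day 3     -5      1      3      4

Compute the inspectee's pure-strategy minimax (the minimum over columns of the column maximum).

2

The worst case (largest entry) in each column is day 1: 3, day 2: 2, day 3: 3, day 4: 4.
The best (smallest) of these is 2.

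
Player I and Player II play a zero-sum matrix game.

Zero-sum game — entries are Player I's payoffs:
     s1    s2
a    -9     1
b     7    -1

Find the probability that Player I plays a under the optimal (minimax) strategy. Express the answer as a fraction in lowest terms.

Row minima are -9 and -1, so Player I's maximin is -1; column maxima are 7 and 1, so Player II's minimax is 1. These differ, so the equilibrium is in mixed strategies.
Let Player I play a with probability p. Player II is indifferent when −9p + 7(1−p) = p − (1−p), giving p = 4/9.

4/9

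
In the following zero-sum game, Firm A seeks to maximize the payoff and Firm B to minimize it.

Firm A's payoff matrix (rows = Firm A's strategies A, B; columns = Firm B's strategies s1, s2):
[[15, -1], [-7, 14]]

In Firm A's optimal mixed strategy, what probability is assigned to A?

Row minima are -1 and -7, so Firm A's maximin is -1; column maxima are 15 and 14, so Firm B's minimax is 14. These differ, so the equilibrium is in mixed strategies.
Let Firm A play A with probability p. Firm B is indifferent when 15p − 7(1−p) = −p + 14(1−p), giving p = 21/37.

21/37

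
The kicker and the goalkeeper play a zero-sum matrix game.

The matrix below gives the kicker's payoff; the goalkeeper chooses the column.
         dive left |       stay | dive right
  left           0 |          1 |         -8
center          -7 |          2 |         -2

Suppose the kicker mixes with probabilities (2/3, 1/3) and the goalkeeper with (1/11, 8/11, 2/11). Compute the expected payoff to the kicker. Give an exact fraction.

Against (1/11, 8/11, 2/11), each row's expected payoff is left: -8/11; center: 5/11.
Taking the (2/3, 1/3)-weighted average: (2/3)·(-8/11) + (1/3)·(5/11) = -1/3.

-1/3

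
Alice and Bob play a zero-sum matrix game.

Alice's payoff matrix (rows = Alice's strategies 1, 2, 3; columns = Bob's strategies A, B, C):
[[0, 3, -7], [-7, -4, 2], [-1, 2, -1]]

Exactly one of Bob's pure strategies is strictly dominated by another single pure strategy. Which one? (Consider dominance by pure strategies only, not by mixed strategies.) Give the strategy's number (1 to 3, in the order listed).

2

Bob prefers columns that give Alice less. Compare B with A: 0 < 3, -7 < -4, -1 < 2.
So A strictly dominates B for Bob; B is strictly dominated.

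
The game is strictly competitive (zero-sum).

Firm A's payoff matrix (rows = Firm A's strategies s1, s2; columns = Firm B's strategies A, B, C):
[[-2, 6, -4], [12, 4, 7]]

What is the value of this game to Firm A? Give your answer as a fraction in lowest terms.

58/13

Column A is strictly dominated by C for Firm B (it gives Firm A more in every row).
The remaining 2×2 game on (s1, s2) × (B, C) has no saddle point. Let Firm A play s1 with probability p; indifference gives 6p + 4(1−p) = −4p + 7(1−p), so p = 3/13.
Similarly Firm B's optimal q on B is 11/13, and the value is 6·(11/13) + (-4)·(2/13) = 58/13.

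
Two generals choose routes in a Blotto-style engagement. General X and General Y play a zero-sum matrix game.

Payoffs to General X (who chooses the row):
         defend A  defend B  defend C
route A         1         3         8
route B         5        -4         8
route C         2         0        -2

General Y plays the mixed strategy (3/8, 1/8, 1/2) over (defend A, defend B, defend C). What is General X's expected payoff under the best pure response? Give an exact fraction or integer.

43/8

route A: (1)·(3/8) + (3)·(1/8) + (8)·(1/2) = 19/4.
route B: (5)·(3/8) + (-4)·(1/8) + (8)·(1/2) = 43/8.
route C: (2)·(3/8) + (0)·(1/8) + (-2)·(1/2) = -1/4.
The best pure response is route B with expected payoff 43/8.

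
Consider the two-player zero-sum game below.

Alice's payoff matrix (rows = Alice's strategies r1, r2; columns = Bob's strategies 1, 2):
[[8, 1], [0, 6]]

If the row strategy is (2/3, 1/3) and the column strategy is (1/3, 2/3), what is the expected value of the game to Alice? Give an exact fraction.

Against (1/3, 2/3), each row's expected payoff is r1: 10/3; r2: 4.
Taking the (2/3, 1/3)-weighted average: (2/3)·(10/3) + (1/3)·(4) = 32/9.

32/9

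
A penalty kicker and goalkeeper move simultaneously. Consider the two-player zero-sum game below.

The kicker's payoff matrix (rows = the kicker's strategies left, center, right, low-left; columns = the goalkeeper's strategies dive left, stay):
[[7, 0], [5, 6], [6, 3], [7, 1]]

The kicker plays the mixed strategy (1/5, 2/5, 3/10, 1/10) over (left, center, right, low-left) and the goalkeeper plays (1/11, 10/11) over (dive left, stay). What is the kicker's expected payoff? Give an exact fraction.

399/110

Against (1/11, 10/11), each row's expected payoff is left: 7/11; center: 65/11; right: 36/11; low-left: 17/11.
Taking the (1/5, 2/5, 3/10, 1/10)-weighted average: (1/5)·(7/11) + (2/5)·(65/11) + (3/10)·(36/11) + (1/10)·(17/11) = 399/110.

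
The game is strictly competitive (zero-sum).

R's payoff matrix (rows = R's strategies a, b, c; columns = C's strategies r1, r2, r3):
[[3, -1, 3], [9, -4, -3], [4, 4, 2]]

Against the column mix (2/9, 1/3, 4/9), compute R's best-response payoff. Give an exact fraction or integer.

a: (3)·(2/9) + (-1)·(1/3) + (3)·(4/9) = 5/3.
b: (9)·(2/9) + (-4)·(1/3) + (-3)·(4/9) = -2/3.
c: (4)·(2/9) + (4)·(1/3) + (2)·(4/9) = 28/9.
The best pure response is c with expected payoff 28/9.

28/9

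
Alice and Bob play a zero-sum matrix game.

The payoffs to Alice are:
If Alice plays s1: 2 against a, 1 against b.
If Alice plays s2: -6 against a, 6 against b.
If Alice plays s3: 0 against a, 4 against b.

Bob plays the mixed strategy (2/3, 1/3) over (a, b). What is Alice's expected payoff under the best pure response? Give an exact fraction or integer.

s1: (2)·(2/3) + (1)·(1/3) = 5/3.
s2: (-6)·(2/3) + (6)·(1/3) = -2.
s3: (0)·(2/3) + (4)·(1/3) = 4/3.
The best pure response is s1 with expected payoff 5/3.

5/3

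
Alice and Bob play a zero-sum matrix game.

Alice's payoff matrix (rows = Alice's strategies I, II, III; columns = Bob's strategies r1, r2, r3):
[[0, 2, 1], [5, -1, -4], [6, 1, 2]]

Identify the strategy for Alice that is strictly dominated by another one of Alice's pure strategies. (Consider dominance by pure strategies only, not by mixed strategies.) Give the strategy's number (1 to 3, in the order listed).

Compare II with III: 6 > 5, 1 > -1, 2 > -4.
So III strictly dominates II for Alice; II is strictly dominated.

2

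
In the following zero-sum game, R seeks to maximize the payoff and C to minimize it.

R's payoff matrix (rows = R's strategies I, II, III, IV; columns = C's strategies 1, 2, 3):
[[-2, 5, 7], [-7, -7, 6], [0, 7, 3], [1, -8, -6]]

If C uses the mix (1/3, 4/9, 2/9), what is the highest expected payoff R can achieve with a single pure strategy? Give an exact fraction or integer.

34/9

I: (-2)·(1/3) + (5)·(4/9) + (7)·(2/9) = 28/9.
II: (-7)·(1/3) + (-7)·(4/9) + (6)·(2/9) = -37/9.
III: (0)·(1/3) + (7)·(4/9) + (3)·(2/9) = 34/9.
IV: (1)·(1/3) + (-8)·(4/9) + (-6)·(2/9) = -41/9.
The best pure response is III with expected payoff 34/9.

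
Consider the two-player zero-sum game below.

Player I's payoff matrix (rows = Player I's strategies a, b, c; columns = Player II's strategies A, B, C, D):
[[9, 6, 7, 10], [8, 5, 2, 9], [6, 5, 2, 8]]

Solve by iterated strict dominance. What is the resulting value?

6

Row c is strictly dominated by row a (9>6, 6>5, 7>2, 10>8); eliminate c.
Column D is strictly dominated by A for Player II (9<10, 8<9); eliminate D.
Column A is strictly dominated by B for Player II (6<9, 5<8); eliminate A.
Row b is strictly dominated by row a (6>5, 7>2); eliminate b.
Column C is strictly dominated by B for Player II (6<7); eliminate C.
Only (a, B) remains, with payoff 6.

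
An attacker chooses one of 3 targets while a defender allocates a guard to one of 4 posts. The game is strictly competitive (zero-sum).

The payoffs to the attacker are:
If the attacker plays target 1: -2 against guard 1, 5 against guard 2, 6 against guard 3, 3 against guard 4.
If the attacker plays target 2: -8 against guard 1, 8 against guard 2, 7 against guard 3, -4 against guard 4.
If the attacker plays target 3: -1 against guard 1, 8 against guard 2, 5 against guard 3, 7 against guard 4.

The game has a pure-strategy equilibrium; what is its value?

-1

Row minima: -2, -8, -1 → the attacker's maximin is -1.
Column maxima: -1, 8, 7, 7 → the defender's minimax is -1.
They coincide at (target 3, guard 1), so the value is -1.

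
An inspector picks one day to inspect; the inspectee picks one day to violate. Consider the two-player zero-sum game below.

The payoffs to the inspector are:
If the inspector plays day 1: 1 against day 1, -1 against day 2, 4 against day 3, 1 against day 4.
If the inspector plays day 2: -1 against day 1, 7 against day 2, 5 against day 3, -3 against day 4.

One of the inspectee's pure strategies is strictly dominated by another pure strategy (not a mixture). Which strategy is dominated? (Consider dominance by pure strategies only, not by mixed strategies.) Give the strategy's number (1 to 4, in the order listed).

3

The inspectee prefers columns that give the inspector less. Compare day 3 with day 1: 1 < 4, -1 < 5.
So day 1 strictly dominates day 3 for the inspectee; day 3 is strictly dominated.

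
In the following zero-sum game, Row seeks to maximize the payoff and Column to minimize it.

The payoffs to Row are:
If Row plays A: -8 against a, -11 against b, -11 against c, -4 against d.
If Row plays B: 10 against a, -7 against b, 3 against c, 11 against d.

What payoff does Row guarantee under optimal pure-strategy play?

-7

Row minima: -11, -7 → Row's maximin is -7.
Column maxima: 10, -7, 3, 11 → Column's minimax is -7.
They coincide at (B, b), so the value is -7.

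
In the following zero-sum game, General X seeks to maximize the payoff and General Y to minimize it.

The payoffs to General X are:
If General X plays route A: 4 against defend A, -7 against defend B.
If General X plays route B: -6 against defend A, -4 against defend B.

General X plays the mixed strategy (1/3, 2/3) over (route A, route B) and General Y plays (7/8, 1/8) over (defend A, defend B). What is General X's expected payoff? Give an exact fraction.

Against (7/8, 1/8), each row's expected payoff is route A: 21/8; route B: -23/4.
Taking the (1/3, 2/3)-weighted average: (1/3)·(21/8) + (2/3)·(-23/4) = -71/24.

-71/24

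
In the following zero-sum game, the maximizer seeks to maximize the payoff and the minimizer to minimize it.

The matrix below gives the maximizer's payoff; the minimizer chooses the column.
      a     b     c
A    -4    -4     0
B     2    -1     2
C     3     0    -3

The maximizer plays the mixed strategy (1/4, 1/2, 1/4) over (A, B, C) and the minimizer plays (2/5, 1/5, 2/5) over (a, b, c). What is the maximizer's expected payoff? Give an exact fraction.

1/10

Against (2/5, 1/5, 2/5), each row's expected payoff is A: -12/5; B: 7/5; C: 0.
Taking the (1/4, 1/2, 1/4)-weighted average: (1/4)·(-12/5) + (1/2)·(7/5) + (1/4)·(0) = 1/10.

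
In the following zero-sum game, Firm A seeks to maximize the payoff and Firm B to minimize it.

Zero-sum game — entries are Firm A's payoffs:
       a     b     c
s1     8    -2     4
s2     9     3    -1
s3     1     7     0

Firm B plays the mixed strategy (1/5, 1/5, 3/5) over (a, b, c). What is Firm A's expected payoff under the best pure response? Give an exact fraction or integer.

s1: (8)·(1/5) + (-2)·(1/5) + (4)·(3/5) = 18/5.
s2: (9)·(1/5) + (3)·(1/5) + (-1)·(3/5) = 9/5.
s3: (1)·(1/5) + (7)·(1/5) + (0)·(3/5) = 8/5.
The best pure response is s1 with expected payoff 18/5.

18/5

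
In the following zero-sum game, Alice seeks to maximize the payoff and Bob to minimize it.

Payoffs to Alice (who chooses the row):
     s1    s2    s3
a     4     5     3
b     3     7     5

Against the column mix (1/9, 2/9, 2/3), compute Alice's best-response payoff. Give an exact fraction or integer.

a: (4)·(1/9) + (5)·(2/9) + (3)·(2/3) = 32/9.
b: (3)·(1/9) + (7)·(2/9) + (5)·(2/3) = 47/9.
The best pure response is b with expected payoff 47/9.

47/9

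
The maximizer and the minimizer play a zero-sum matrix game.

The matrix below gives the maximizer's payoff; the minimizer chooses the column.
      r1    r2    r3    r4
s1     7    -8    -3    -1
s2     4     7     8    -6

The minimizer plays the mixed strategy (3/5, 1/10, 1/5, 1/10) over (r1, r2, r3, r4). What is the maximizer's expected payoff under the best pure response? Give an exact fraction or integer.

41/10

s1: (7)·(3/5) + (-8)·(1/10) + (-3)·(1/5) + (-1)·(1/10) = 27/10.
s2: (4)·(3/5) + (7)·(1/10) + (8)·(1/5) + (-6)·(1/10) = 41/10.
The best pure response is s2 with expected payoff 41/10.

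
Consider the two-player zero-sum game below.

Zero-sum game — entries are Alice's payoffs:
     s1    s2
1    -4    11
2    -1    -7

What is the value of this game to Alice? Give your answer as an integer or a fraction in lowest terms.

-13/7

Row minima are -4 and -7, so Alice's maximin is -4; column maxima are -1 and 11, so Bob's minimax is -1. These differ, so the equilibrium is in mixed strategies.
Let Alice play 1 with probability p. Bob is indifferent when −4p − (1−p) = 11p − 7(1−p), giving p = 2/7.
Let Bob play s1 with probability q. Alice is indifferent when −4q + 11(1−q) = −q − 7(1−q), giving q = 6/7.
The value is -4·(6/7) + (11)·(1/7) = -13/7.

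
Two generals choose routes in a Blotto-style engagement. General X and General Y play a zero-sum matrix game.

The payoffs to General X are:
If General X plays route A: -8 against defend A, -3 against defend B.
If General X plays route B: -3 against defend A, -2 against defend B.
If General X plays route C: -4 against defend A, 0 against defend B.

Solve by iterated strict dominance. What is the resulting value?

-3

Row route A is strictly dominated by row route B (-3>-8, -2>-3); eliminate route A.
Column defend B is strictly dominated by defend A for General Y (-3<-2, -4<0); eliminate defend B.
Row route C is strictly dominated by row route B (-3>-4); eliminate route C.
Only (route B, defend A) remains, with payoff -3.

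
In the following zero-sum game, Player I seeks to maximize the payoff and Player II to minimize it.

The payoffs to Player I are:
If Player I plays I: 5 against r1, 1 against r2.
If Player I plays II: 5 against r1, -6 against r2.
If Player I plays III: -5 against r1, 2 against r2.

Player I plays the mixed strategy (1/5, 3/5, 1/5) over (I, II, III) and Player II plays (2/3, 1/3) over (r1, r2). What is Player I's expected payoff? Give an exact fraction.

Against (2/3, 1/3), each row's expected payoff is I: 11/3; II: 4/3; III: -8/3.
Taking the (1/5, 3/5, 1/5)-weighted average: (1/5)·(11/3) + (3/5)·(4/3) + (1/5)·(-8/3) = 1.

1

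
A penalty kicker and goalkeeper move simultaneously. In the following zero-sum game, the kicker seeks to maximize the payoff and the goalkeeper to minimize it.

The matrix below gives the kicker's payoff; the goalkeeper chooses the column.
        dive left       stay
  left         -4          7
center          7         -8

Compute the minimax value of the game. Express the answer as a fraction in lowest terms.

17/26

Row minima are -4 and -8, so the kicker's maximin is -4; column maxima are 7 and 7, so the goalkeeper's minimax is 7. These differ, so the equilibrium is in mixed strategies.
Let the kicker play left with probability p. The goalkeeper is indifferent when −4p + 7(1−p) = 7p − 8(1−p), giving p = 15/26.
Let the goalkeeper play dive left with probability q. The kicker is indifferent when −4q + 7(1−q) = 7q − 8(1−q), giving q = 15/26.
The value is -4·(15/26) + (7)·(11/26) = 17/26.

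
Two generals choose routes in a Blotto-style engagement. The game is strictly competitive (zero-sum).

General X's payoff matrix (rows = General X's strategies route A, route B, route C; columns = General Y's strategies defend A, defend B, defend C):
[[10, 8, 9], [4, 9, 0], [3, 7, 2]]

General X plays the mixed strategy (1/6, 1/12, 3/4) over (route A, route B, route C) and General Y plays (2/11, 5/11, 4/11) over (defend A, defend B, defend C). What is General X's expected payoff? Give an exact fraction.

343/66

Against (2/11, 5/11, 4/11), each row's expected payoff is route A: 96/11; route B: 53/11; route C: 49/11.
Taking the (1/6, 1/12, 3/4)-weighted average: (1/6)·(96/11) + (1/12)·(53/11) + (3/4)·(49/11) = 343/66.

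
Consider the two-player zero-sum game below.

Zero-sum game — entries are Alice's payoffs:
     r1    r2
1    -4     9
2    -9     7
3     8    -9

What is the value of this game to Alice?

Row 2 is strictly dominated by row 1, so Alice never plays it.
The remaining 2×2 game on (1, 3) × (r1, r2) has no saddle point. Let Alice play 1 with probability p; indifference gives −4p + 8(1−p) = 9p − 9(1−p), so p = 17/30.
Similarly Bob's optimal q on r1 is 3/5, and the value is -4·(3/5) + (9)·(2/5) = 6/5.

6/5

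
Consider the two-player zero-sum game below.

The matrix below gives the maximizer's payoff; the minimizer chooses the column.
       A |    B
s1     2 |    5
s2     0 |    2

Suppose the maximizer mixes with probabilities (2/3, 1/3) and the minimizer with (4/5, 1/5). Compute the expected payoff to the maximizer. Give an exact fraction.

Against (4/5, 1/5), each row's expected payoff is s1: 13/5; s2: 2/5.
Taking the (2/3, 1/3)-weighted average: (2/3)·(13/5) + (1/3)·(2/5) = 28/15.

28/15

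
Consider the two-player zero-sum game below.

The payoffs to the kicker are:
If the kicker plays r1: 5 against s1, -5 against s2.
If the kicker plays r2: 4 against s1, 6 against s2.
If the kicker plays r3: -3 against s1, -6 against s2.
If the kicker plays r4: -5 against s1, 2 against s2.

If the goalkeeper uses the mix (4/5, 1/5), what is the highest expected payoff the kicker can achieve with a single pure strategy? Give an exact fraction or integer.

r1: (5)·(4/5) + (-5)·(1/5) = 3.
r2: (4)·(4/5) + (6)·(1/5) = 22/5.
r3: (-3)·(4/5) + (-6)·(1/5) = -18/5.
r4: (-5)·(4/5) + (2)·(1/5) = -18/5.
The best pure response is r2 with expected payoff 22/5.

22/5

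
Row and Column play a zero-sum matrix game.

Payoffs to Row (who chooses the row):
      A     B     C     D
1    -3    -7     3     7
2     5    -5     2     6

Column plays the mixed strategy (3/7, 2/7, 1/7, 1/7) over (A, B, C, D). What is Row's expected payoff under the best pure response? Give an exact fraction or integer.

1: (-3)·(3/7) + (-7)·(2/7) + (3)·(1/7) + (7)·(1/7) = -13/7.
2: (5)·(3/7) + (-5)·(2/7) + (2)·(1/7) + (6)·(1/7) = 13/7.
The best pure response is 2 with expected payoff 13/7.

13/7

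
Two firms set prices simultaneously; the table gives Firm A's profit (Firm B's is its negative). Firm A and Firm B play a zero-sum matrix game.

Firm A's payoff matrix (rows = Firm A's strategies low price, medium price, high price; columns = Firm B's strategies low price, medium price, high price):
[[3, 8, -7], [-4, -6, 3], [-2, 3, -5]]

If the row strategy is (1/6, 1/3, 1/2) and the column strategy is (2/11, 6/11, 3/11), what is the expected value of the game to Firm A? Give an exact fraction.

-20/33

Against (2/11, 6/11, 3/11), each row's expected payoff is low price: 3; medium price: -35/11; high price: -1/11.
Taking the (1/6, 1/3, 1/2)-weighted average: (1/6)·(3) + (1/3)·(-35/11) + (1/2)·(-1/11) = -20/33.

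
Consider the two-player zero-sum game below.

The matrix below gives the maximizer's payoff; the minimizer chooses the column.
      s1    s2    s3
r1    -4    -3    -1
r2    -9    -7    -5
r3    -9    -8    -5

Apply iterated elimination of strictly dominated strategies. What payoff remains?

Column s2 is strictly dominated by s1 for the minimizer (-4<-3, -9<-7, -9<-8); eliminate s2.
Column s3 is strictly dominated by s1 for the minimizer (-4<-1, -9<-5, -9<-5); eliminate s3.
Row r2 is strictly dominated by row r1 (-4>-9); eliminate r2.
Row r3 is strictly dominated by row r1 (-4>-9); eliminate r3.
Only (r1, s1) remains, with payoff -4.

-4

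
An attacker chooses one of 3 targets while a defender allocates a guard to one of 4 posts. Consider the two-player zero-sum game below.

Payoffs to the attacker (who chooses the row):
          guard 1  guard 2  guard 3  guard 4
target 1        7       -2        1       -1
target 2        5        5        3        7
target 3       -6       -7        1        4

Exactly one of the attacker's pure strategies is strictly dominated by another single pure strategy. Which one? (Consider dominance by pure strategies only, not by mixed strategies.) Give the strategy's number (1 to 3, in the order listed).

3

Compare target 3 with target 2: 5 > -6, 5 > -7, 3 > 1, 7 > 4.
So target 2 strictly dominates target 3 for the attacker; target 3 is strictly dominated.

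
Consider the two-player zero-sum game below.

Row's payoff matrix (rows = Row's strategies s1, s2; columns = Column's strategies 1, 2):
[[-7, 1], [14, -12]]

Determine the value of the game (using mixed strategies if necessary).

Row minima are -7 and -12, so Row's maximin is -7; column maxima are 14 and 1, so Column's minimax is 1. These differ, so the equilibrium is in mixed strategies.
Let Row play s1 with probability p. Column is indifferent when −7p + 14(1−p) = p − 12(1−p), giving p = 13/17.
Let Column play 1 with probability q. Row is indifferent when −7q + (1−q) = 14q − 12(1−q), giving q = 13/34.
The value is -7·(13/34) + (1)·(21/34) = -35/17.

-35/17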